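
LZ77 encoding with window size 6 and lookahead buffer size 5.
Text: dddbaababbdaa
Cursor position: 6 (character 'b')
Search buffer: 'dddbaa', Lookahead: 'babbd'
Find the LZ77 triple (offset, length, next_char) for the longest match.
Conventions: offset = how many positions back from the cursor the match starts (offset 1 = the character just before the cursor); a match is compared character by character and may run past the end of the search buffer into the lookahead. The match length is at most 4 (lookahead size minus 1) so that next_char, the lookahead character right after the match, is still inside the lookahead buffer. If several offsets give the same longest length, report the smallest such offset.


Try each offset into the search buffer:
  offset=1 (pos 5, char 'a'): match length 0
  offset=2 (pos 4, char 'a'): match length 0
  offset=3 (pos 3, char 'b'): match length 2
  offset=4 (pos 2, char 'd'): match length 0
  offset=5 (pos 1, char 'd'): match length 0
  offset=6 (pos 0, char 'd'): match length 0
Longest match has length 2 at offset 3.
next_char = character at position 6 + 2 = 8 -> 'b'

Best match: offset=3, length=2 (matching 'ba' starting at position 3)
LZ77 triple: (3, 2, 'b')


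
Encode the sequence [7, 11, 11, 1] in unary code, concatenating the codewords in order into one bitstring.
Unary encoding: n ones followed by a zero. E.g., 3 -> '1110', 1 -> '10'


Encode each number as n ones followed by a terminating 0:
  7 -> 11111110 (8 bits)
  11 -> 111111111110 (12 bits)
  11 -> 111111111110 (12 bits)
  1 -> 10 (2 bits)
Total length = 8 + 12 + 12 + 2 = 34 bits.

Unary([7, 11, 11, 1]) = 1111111011111111111011111111111010 (34 bits)


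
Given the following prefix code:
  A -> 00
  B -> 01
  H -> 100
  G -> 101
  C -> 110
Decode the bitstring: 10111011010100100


Decoding step by step:
Bits 101 -> G
Bits 110 -> C
Bits 110 -> C
Bits 101 -> G
Bits 00 -> A
Bits 100 -> H


Decoded message: GCCGAH


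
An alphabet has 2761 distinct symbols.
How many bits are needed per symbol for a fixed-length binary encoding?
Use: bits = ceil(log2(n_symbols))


log2(2761) = 11.431
Bracket: 2^11 = 2048 < 2761 <= 2^12 = 4096
So ceil(log2(2761)) = 12

bits = ceil(log2(2761)) = ceil(11.431) = 12 bits


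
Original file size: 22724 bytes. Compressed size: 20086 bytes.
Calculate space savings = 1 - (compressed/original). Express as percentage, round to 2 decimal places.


ratio = compressed/original = 20086/22724 = 0.883911
savings = 1 - ratio = 1 - 0.883911 = 0.116089
as a percentage: 0.116089 * 100 = 11.61%

Space savings = 1 - 20086/22724 = 11.61%


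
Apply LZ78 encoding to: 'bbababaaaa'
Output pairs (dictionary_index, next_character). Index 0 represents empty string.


LZ78 encoding steps:
Dictionary: {0: ''}
Step 1: w='' (idx 0), next='b' -> output (0, 'b'), add 'b' as idx 1
Step 2: w='b' (idx 1), next='a' -> output (1, 'a'), add 'ba' as idx 2
Step 3: w='ba' (idx 2), next='b' -> output (2, 'b'), add 'bab' as idx 3
Step 4: w='' (idx 0), next='a' -> output (0, 'a'), add 'a' as idx 4
Step 5: w='a' (idx 4), next='a' -> output (4, 'a'), add 'aa' as idx 5
Step 6: w='a' (idx 4), end of input -> output (4, '')


Encoded: [(0, 'b'), (1, 'a'), (2, 'b'), (0, 'a'), (4, 'a'), (4, '')]


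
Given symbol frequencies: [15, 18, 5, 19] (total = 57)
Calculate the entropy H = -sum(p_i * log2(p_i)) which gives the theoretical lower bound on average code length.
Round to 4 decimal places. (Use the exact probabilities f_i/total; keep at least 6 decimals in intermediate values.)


Per-symbol terms -p_i * log2(p_i) with p_i = f_i/57:
  p = 15/57 = 0.263158: log2(p) = -1.925999, -p*log2(p) = 0.506842
  p = 18/57 = 0.315789: log2(p) = -1.662965, -p*log2(p) = 0.525147
  p = 5/57 = 0.087719: log2(p) = -3.510962, -p*log2(p) = 0.307979
  p = 19/57 = 0.333333: log2(p) = -1.584963, -p*log2(p) = 0.528321
H = 0.506842 + 0.525147 + 0.307979 + 0.528321 = 1.868289

H = 1.8683 bits/symbol


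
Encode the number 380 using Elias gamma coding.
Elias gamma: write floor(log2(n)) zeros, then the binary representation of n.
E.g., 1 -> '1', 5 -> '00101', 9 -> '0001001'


num_bits = floor(log2(380)) + 1 = 9
leading_zeros = num_bits - 1 = 8
binary(380) = 101111100

Elias gamma(380) = '00000000' + '101111100' = 00000000101111100 (17 bits)


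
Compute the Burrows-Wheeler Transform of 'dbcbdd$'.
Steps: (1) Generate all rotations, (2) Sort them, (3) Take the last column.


Rotations (sorted):
  0: $dbcbdd -> last char: d
  1: bcbdd$d -> last char: d
  2: bdd$dbc -> last char: c
  3: cbdd$db -> last char: b
  4: d$dbcbd -> last char: d
  5: dbcbdd$ -> last char: $
  6: dd$dbcb -> last char: b


BWT = ddcbd$b


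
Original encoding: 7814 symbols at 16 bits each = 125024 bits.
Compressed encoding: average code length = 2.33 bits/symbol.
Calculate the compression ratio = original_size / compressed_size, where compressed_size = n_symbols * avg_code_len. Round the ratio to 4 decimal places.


original_size = n_symbols * orig_bits = 7814 * 16 = 125024 bits
compressed_size = n_symbols * avg_code_len = 7814 * 2.33 = 18206.62 bits
ratio = original_size / compressed_size = 125024 / 18206.62 = 6.867

Compression ratio = 6.867


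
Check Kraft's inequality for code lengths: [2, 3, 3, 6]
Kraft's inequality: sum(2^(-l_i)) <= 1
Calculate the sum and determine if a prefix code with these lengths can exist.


Sum = 2^(-2) + 2^(-3) + 2^(-3) + 2^(-6)
    = 0.25 + 0.125 + 0.125 + 0.015625
    = 33/64 = 0.515625
Since 0.515625 <= 1, Kraft's inequality IS satisfied.
A prefix code with these lengths CAN exist.

Kraft sum = 0.515625. Satisfied.


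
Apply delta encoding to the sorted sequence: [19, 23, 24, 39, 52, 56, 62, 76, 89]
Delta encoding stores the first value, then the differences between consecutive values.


First value: 19
Deltas:
  23 - 19 = 4
  24 - 23 = 1
  39 - 24 = 15
  52 - 39 = 13
  56 - 52 = 4
  62 - 56 = 6
  76 - 62 = 14
  89 - 76 = 13


Delta encoded: [19, 4, 1, 15, 13, 4, 6, 14, 13]


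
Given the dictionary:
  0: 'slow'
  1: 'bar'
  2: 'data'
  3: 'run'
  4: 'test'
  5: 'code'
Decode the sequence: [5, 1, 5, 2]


Look up each index in the dictionary:
  5 -> 'code'
  1 -> 'bar'
  5 -> 'code'
  2 -> 'data'

Decoded: "code bar code data"


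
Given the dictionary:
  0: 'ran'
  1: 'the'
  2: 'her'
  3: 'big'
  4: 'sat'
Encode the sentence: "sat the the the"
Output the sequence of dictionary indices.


Look up each word in the dictionary:
  'sat' -> 4
  'the' -> 1
  'the' -> 1
  'the' -> 1

Encoded: [4, 1, 1, 1]


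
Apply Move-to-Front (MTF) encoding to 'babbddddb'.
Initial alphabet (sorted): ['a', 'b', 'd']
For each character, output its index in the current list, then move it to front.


MTF encoding:
'b': index 1 in ['a', 'b', 'd'] -> ['b', 'a', 'd']
'a': index 1 in ['b', 'a', 'd'] -> ['a', 'b', 'd']
'b': index 1 in ['a', 'b', 'd'] -> ['b', 'a', 'd']
'b': index 0 in ['b', 'a', 'd'] -> ['b', 'a', 'd']
'd': index 2 in ['b', 'a', 'd'] -> ['d', 'b', 'a']
'd': index 0 in ['d', 'b', 'a'] -> ['d', 'b', 'a']
'd': index 0 in ['d', 'b', 'a'] -> ['d', 'b', 'a']
'd': index 0 in ['d', 'b', 'a'] -> ['d', 'b', 'a']
'b': index 1 in ['d', 'b', 'a'] -> ['b', 'd', 'a']


Output: [1, 1, 1, 0, 2, 0, 0, 0, 1]


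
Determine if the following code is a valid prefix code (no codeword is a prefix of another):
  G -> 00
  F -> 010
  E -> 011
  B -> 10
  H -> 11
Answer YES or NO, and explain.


Checking each pair (does one codeword prefix another?):
  G='00' vs F='010': no prefix
  G='00' vs E='011': no prefix
  G='00' vs B='10': no prefix
  G='00' vs H='11': no prefix
  F='010' vs G='00': no prefix
  F='010' vs E='011': no prefix
  F='010' vs B='10': no prefix
  F='010' vs H='11': no prefix
  E='011' vs G='00': no prefix
  E='011' vs F='010': no prefix
  E='011' vs B='10': no prefix
  E='011' vs H='11': no prefix
  B='10' vs G='00': no prefix
  B='10' vs F='010': no prefix
  B='10' vs E='011': no prefix
  B='10' vs H='11': no prefix
  H='11' vs G='00': no prefix
  H='11' vs F='010': no prefix
  H='11' vs E='011': no prefix
  H='11' vs B='10': no prefix
No violation found over all pairs.

YES -- this is a valid prefix code. No codeword is a prefix of any other codeword.


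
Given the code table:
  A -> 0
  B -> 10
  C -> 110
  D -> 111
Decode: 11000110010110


Decoding:
110 -> C
0 -> A
0 -> A
110 -> C
0 -> A
10 -> B
110 -> C


Result: CAACABC


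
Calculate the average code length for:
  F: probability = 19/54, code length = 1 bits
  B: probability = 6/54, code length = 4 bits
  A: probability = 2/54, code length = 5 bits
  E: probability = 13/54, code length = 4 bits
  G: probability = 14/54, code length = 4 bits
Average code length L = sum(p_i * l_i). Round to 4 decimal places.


Weighted contributions p_i * l_i:
  F: (19/54) * 1 = 19/54
  B: (6/54) * 4 = 24/54
  A: (2/54) * 5 = 10/54
  E: (13/54) * 4 = 52/54
  G: (14/54) * 4 = 56/54
Sum = (19 + 24 + 10 + 52 + 56)/54 = 161/54

L = 161/54 = 2.9815 bits/symbol


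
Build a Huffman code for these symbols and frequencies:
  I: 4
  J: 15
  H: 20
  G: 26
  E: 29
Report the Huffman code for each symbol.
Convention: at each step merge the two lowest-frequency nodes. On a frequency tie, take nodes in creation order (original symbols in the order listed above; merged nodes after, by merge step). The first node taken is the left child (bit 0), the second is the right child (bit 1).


Huffman tree construction:
Step 1: Merge I(4) + J(15) = 19
Step 2: Merge (I+J)(19) + H(20) = 39
Step 3: Merge G(26) + E(29) = 55
Step 4: Merge ((I+J)+H)(39) + (G+E)(55) = 94
Read each symbol's code off the tree from the root (left child = 0, right child = 1).

Codes:
  I: 000 (length 3)
  J: 001 (length 3)
  H: 01 (length 2)
  G: 10 (length 2)
  E: 11 (length 2)
Average code length: 207/94 = 2.2021 bits/symbol


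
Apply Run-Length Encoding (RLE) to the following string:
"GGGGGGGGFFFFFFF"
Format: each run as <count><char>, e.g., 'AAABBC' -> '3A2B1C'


Scanning runs left to right:
  i=0: run of 'G' x 8 -> '8G'
  i=8: run of 'F' x 7 -> '7F'

RLE = 8G7F


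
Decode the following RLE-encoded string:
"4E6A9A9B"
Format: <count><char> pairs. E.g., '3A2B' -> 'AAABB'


Expanding each <count><char> pair:
  4E -> 'EEEE'
  6A -> 'AAAAAA'
  9A -> 'AAAAAAAAA'
  9B -> 'BBBBBBBBB'

Decoded = EEEEAAAAAAAAAAAAAAABBBBBBBBB


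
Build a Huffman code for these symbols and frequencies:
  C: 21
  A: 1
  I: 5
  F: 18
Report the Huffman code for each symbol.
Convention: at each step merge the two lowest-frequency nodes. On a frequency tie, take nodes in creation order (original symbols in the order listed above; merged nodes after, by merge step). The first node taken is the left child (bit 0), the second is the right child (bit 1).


Huffman tree construction:
Step 1: Merge A(1) + I(5) = 6
Step 2: Merge (A+I)(6) + F(18) = 24
Step 3: Merge C(21) + ((A+I)+F)(24) = 45
Read each symbol's code off the tree from the root (left child = 0, right child = 1).

Codes:
  C: 0 (length 1)
  A: 100 (length 3)
  I: 101 (length 3)
  F: 11 (length 2)
Average code length: 75/45 = 1.6667 bits/symbol


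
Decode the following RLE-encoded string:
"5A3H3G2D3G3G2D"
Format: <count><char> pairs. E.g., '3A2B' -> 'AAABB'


Expanding each <count><char> pair:
  5A -> 'AAAAA'
  3H -> 'HHH'
  3G -> 'GGG'
  2D -> 'DD'
  3G -> 'GGG'
  3G -> 'GGG'
  2D -> 'DD'

Decoded = AAAAAHHHGGGDDGGGGGGDD


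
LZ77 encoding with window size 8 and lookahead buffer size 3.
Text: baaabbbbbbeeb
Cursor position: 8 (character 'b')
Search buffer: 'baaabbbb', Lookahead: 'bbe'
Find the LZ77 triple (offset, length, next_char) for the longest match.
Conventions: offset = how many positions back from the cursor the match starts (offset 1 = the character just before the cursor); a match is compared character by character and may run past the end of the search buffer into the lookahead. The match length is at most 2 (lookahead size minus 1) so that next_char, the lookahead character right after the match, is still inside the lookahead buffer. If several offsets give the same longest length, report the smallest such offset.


Try each offset into the search buffer:
  offset=1 (pos 7, char 'b'): match length 2
  offset=2 (pos 6, char 'b'): match length 2
  offset=3 (pos 5, char 'b'): match length 2
  offset=4 (pos 4, char 'b'): match length 2
  offset=5 (pos 3, char 'a'): match length 0
  offset=6 (pos 2, char 'a'): match length 0
  offset=7 (pos 1, char 'a'): match length 0
  offset=8 (pos 0, char 'b'): match length 1
Longest match has length 2, found at offsets 1, 2, 3, 4; take the smallest, offset 1.
next_char = character at position 8 + 2 = 10 -> 'e'

Best match: offset=1, length=2 (matching 'bb' starting at position 7)
LZ77 triple: (1, 2, 'e')


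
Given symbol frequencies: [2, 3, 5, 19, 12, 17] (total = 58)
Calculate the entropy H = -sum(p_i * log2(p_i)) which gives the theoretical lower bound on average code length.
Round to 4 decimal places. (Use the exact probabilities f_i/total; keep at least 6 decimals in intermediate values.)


Per-symbol terms -p_i * log2(p_i) with p_i = f_i/58:
  p = 2/58 = 0.034483: log2(p) = -4.857981, -p*log2(p) = 0.167517
  p = 3/58 = 0.051724: log2(p) = -4.273018, -p*log2(p) = 0.221018
  p = 5/58 = 0.086207: log2(p) = -3.536053, -p*log2(p) = 0.304832
  p = 19/58 = 0.327586: log2(p) = -1.610053, -p*log2(p) = 0.527431
  p = 12/58 = 0.206897: log2(p) = -2.273018, -p*log2(p) = 0.470280
  p = 17/58 = 0.293103: log2(p) = -1.770518, -p*log2(p) = 0.518945
H = 0.167517 + 0.221018 + 0.304832 + 0.527431 + 0.470280 + 0.518945 = 2.210023

H = 2.21 bits/symbol


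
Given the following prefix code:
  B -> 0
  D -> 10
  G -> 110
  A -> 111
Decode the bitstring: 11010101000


Decoding step by step:
Bits 110 -> G
Bits 10 -> D
Bits 10 -> D
Bits 10 -> D
Bits 0 -> B
Bits 0 -> B


Decoded message: GDDDBB


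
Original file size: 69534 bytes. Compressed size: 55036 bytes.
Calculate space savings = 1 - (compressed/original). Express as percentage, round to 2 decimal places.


ratio = compressed/original = 55036/69534 = 0.791498
savings = 1 - ratio = 1 - 0.791498 = 0.208502
as a percentage: 0.208502 * 100 = 20.85%

Space savings = 1 - 55036/69534 = 20.85%


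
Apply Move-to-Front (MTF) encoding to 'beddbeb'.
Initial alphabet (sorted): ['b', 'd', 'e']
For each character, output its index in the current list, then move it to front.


MTF encoding:
'b': index 0 in ['b', 'd', 'e'] -> ['b', 'd', 'e']
'e': index 2 in ['b', 'd', 'e'] -> ['e', 'b', 'd']
'd': index 2 in ['e', 'b', 'd'] -> ['d', 'e', 'b']
'd': index 0 in ['d', 'e', 'b'] -> ['d', 'e', 'b']
'b': index 2 in ['d', 'e', 'b'] -> ['b', 'd', 'e']
'e': index 2 in ['b', 'd', 'e'] -> ['e', 'b', 'd']
'b': index 1 in ['e', 'b', 'd'] -> ['b', 'e', 'd']


Output: [0, 2, 2, 0, 2, 2, 1]


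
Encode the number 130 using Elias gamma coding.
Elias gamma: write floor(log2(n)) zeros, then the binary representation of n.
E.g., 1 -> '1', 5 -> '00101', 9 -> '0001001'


num_bits = floor(log2(130)) + 1 = 8
leading_zeros = num_bits - 1 = 7
binary(130) = 10000010

Elias gamma(130) = '0000000' + '10000010' = 000000010000010 (15 bits)


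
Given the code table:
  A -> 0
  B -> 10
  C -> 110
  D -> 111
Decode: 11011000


Decoding:
110 -> C
110 -> C
0 -> A
0 -> A


Result: CCAA


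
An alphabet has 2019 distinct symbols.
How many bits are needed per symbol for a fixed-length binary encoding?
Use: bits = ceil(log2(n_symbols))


log2(2019) = 10.9794
Bracket: 2^10 = 1024 < 2019 <= 2^11 = 2048
So ceil(log2(2019)) = 11

bits = ceil(log2(2019)) = ceil(10.9794) = 11 bits


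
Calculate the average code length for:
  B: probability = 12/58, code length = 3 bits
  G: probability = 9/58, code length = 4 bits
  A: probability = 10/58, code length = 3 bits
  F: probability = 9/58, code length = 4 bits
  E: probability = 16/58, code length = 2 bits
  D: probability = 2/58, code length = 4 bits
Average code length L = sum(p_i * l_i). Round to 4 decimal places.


Weighted contributions p_i * l_i:
  B: (12/58) * 3 = 36/58
  G: (9/58) * 4 = 36/58
  A: (10/58) * 3 = 30/58
  F: (9/58) * 4 = 36/58
  E: (16/58) * 2 = 32/58
  D: (2/58) * 4 = 8/58
Sum = (36 + 36 + 30 + 36 + 32 + 8)/58 = 178/58

L = 178/58 = 3.0690 bits/symbol


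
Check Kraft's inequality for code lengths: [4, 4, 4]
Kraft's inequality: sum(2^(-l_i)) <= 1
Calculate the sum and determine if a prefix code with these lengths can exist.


Sum = 2^(-4) + 2^(-4) + 2^(-4)
    = 0.0625 + 0.0625 + 0.0625
    = 3/16 = 0.1875
Since 0.1875 <= 1, Kraft's inequality IS satisfied.
A prefix code with these lengths CAN exist.

Kraft sum = 0.1875. Satisfied.


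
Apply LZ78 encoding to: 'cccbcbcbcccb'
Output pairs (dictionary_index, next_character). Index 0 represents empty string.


LZ78 encoding steps:
Dictionary: {0: ''}
Step 1: w='' (idx 0), next='c' -> output (0, 'c'), add 'c' as idx 1
Step 2: w='c' (idx 1), next='c' -> output (1, 'c'), add 'cc' as idx 2
Step 3: w='' (idx 0), next='b' -> output (0, 'b'), add 'b' as idx 3
Step 4: w='c' (idx 1), next='b' -> output (1, 'b'), add 'cb' as idx 4
Step 5: w='cb' (idx 4), next='c' -> output (4, 'c'), add 'cbc' as idx 5
Step 6: w='cc' (idx 2), next='b' -> output (2, 'b'), add 'ccb' as idx 6


Encoded: [(0, 'c'), (1, 'c'), (0, 'b'), (1, 'b'), (4, 'c'), (2, 'b')]


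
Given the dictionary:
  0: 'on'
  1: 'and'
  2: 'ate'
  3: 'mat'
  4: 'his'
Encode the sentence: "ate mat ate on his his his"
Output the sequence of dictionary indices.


Look up each word in the dictionary:
  'ate' -> 2
  'mat' -> 3
  'ate' -> 2
  'on' -> 0
  'his' -> 4
  'his' -> 4
  'his' -> 4

Encoded: [2, 3, 2, 0, 4, 4, 4]


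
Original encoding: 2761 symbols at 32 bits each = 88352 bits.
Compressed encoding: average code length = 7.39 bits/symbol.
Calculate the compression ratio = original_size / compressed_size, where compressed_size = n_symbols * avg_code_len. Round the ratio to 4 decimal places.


original_size = n_symbols * orig_bits = 2761 * 32 = 88352 bits
compressed_size = n_symbols * avg_code_len = 2761 * 7.39 = 20403.79 bits
ratio = original_size / compressed_size = 88352 / 20403.79 = 4.3302

Compression ratio = 4.3302


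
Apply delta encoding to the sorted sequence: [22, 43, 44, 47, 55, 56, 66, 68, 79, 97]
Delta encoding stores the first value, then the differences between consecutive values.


First value: 22
Deltas:
  43 - 22 = 21
  44 - 43 = 1
  47 - 44 = 3
  55 - 47 = 8
  56 - 55 = 1
  66 - 56 = 10
  68 - 66 = 2
  79 - 68 = 11
  97 - 79 = 18


Delta encoded: [22, 21, 1, 3, 8, 1, 10, 2, 11, 18]


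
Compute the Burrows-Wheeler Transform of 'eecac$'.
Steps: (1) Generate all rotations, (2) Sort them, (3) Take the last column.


Rotations (sorted):
  0: $eecac -> last char: c
  1: ac$eec -> last char: c
  2: c$eeca -> last char: a
  3: cac$ee -> last char: e
  4: ecac$e -> last char: e
  5: eecac$ -> last char: $


BWT = ccaee$


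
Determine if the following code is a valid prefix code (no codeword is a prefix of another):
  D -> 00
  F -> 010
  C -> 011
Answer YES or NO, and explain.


Checking each pair (does one codeword prefix another?):
  D='00' vs F='010': no prefix
  D='00' vs C='011': no prefix
  F='010' vs D='00': no prefix
  F='010' vs C='011': no prefix
  C='011' vs D='00': no prefix
  C='011' vs F='010': no prefix
No violation found over all pairs.

YES -- this is a valid prefix code. No codeword is a prefix of any other codeword.


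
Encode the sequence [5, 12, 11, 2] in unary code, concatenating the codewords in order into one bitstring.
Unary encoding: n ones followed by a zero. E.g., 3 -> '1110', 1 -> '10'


Encode each number as n ones followed by a terminating 0:
  5 -> 111110 (6 bits)
  12 -> 1111111111110 (13 bits)
  11 -> 111111111110 (12 bits)
  2 -> 110 (3 bits)
Total length = 6 + 13 + 12 + 3 = 34 bits.

Unary([5, 12, 11, 2]) = 1111101111111111110111111111110110 (34 bits)


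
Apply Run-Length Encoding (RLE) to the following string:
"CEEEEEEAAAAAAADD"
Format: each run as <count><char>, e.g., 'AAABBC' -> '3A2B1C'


Scanning runs left to right:
  i=0: run of 'C' x 1 -> '1C'
  i=1: run of 'E' x 6 -> '6E'
  i=7: run of 'A' x 7 -> '7A'
  i=14: run of 'D' x 2 -> '2D'

RLE = 1C6E7A2D


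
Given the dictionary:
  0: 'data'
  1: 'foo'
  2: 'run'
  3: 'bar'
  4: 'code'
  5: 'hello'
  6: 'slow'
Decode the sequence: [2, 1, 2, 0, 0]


Look up each index in the dictionary:
  2 -> 'run'
  1 -> 'foo'
  2 -> 'run'
  0 -> 'data'
  0 -> 'data'

Decoded: "run foo run data data"


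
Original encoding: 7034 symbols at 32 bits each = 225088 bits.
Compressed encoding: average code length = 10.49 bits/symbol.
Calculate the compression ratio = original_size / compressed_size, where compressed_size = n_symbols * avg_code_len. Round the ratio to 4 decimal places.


original_size = n_symbols * orig_bits = 7034 * 32 = 225088 bits
compressed_size = n_symbols * avg_code_len = 7034 * 10.49 = 73786.66 bits
ratio = original_size / compressed_size = 225088 / 73786.66 = 3.0505

Compression ratio = 3.0505


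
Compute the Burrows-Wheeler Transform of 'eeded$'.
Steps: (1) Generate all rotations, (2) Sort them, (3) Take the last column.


Rotations (sorted):
  0: $eeded -> last char: d
  1: d$eede -> last char: e
  2: ded$ee -> last char: e
  3: ed$eed -> last char: d
  4: eded$e -> last char: e
  5: eeded$ -> last char: $


BWT = deede$


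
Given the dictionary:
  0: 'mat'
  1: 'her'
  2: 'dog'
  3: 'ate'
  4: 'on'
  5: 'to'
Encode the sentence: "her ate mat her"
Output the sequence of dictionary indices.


Look up each word in the dictionary:
  'her' -> 1
  'ate' -> 3
  'mat' -> 0
  'her' -> 1

Encoded: [1, 3, 0, 1]


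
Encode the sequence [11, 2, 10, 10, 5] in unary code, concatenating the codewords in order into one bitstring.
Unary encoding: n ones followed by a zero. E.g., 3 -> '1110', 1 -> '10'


Encode each number as n ones followed by a terminating 0:
  11 -> 111111111110 (12 bits)
  2 -> 110 (3 bits)
  10 -> 11111111110 (11 bits)
  10 -> 11111111110 (11 bits)
  5 -> 111110 (6 bits)
Total length = 12 + 3 + 11 + 11 + 6 = 43 bits.

Unary([11, 2, 10, 10, 5]) = 1111111111101101111111111011111111110111110 (43 bits)


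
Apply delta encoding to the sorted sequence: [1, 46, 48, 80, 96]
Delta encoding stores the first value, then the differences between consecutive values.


First value: 1
Deltas:
  46 - 1 = 45
  48 - 46 = 2
  80 - 48 = 32
  96 - 80 = 16


Delta encoded: [1, 45, 2, 32, 16]


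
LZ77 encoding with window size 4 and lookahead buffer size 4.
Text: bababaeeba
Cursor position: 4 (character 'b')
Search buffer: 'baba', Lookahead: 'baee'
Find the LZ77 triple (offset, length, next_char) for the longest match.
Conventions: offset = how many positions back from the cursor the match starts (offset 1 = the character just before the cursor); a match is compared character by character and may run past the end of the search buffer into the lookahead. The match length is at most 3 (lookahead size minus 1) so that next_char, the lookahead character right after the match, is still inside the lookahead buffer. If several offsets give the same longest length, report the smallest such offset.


Try each offset into the search buffer:
  offset=1 (pos 3, char 'a'): match length 0
  offset=2 (pos 2, char 'b'): match length 2
  offset=3 (pos 1, char 'a'): match length 0
  offset=4 (pos 0, char 'b'): match length 2
Longest match has length 2, found at offsets 2, 4; take the smallest, offset 2.
next_char = character at position 4 + 2 = 6 -> 'e'

Best match: offset=2, length=2 (matching 'ba' starting at position 2)
LZ77 triple: (2, 2, 'e')


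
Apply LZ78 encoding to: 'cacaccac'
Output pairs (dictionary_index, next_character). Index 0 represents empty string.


LZ78 encoding steps:
Dictionary: {0: ''}
Step 1: w='' (idx 0), next='c' -> output (0, 'c'), add 'c' as idx 1
Step 2: w='' (idx 0), next='a' -> output (0, 'a'), add 'a' as idx 2
Step 3: w='c' (idx 1), next='a' -> output (1, 'a'), add 'ca' as idx 3
Step 4: w='c' (idx 1), next='c' -> output (1, 'c'), add 'cc' as idx 4
Step 5: w='a' (idx 2), next='c' -> output (2, 'c'), add 'ac' as idx 5


Encoded: [(0, 'c'), (0, 'a'), (1, 'a'), (1, 'c'), (2, 'c')]


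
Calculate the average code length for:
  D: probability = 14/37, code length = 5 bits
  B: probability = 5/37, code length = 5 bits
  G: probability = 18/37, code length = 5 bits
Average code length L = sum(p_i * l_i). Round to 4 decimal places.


Weighted contributions p_i * l_i:
  D: (14/37) * 5 = 70/37
  B: (5/37) * 5 = 25/37
  G: (18/37) * 5 = 90/37
Sum = (70 + 25 + 90)/37 = 185/37

L = 185/37 = 5.0000 bits/symbol


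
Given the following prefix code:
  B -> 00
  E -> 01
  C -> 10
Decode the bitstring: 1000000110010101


Decoding step by step:
Bits 10 -> C
Bits 00 -> B
Bits 00 -> B
Bits 01 -> E
Bits 10 -> C
Bits 01 -> E
Bits 01 -> E
Bits 01 -> E


Decoded message: CBBECEEE


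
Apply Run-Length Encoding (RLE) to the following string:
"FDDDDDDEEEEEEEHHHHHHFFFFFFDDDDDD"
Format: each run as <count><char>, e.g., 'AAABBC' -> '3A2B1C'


Scanning runs left to right:
  i=0: run of 'F' x 1 -> '1F'
  i=1: run of 'D' x 6 -> '6D'
  i=7: run of 'E' x 7 -> '7E'
  i=14: run of 'H' x 6 -> '6H'
  i=20: run of 'F' x 6 -> '6F'
  i=26: run of 'D' x 6 -> '6D'

RLE = 1F6D7E6H6F6D


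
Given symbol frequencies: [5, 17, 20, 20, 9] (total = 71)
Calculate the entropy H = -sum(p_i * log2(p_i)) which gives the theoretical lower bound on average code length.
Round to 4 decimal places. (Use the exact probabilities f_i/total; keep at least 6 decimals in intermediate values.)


Per-symbol terms -p_i * log2(p_i) with p_i = f_i/71:
  p = 5/71 = 0.070423: log2(p) = -3.827819, -p*log2(p) = 0.269565
  p = 17/71 = 0.239437: log2(p) = -2.062284, -p*log2(p) = 0.493786
  p = 20/71 = 0.281690: log2(p) = -1.827819, -p*log2(p) = 0.514879
  p = 20/71 = 0.281690: log2(p) = -1.827819, -p*log2(p) = 0.514879
  p = 9/71 = 0.126761: log2(p) = -2.979822, -p*log2(p) = 0.377724
H = 0.269565 + 0.493786 + 0.514879 + 0.514879 + 0.377724 = 2.170833

H = 2.1708 bits/symbol


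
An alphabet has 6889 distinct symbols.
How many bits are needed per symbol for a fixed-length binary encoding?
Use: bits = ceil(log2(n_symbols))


log2(6889) = 12.7501
Bracket: 2^12 = 4096 < 6889 <= 2^13 = 8192
So ceil(log2(6889)) = 13

bits = ceil(log2(6889)) = ceil(12.7501) = 13 bits


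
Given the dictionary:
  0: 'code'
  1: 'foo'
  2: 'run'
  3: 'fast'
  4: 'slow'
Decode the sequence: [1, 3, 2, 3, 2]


Look up each index in the dictionary:
  1 -> 'foo'
  3 -> 'fast'
  2 -> 'run'
  3 -> 'fast'
  2 -> 'run'

Decoded: "foo fast run fast run"


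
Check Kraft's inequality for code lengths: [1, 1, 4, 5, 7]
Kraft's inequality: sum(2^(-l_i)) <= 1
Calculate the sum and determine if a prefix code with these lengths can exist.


Sum = 2^(-1) + 2^(-1) + 2^(-4) + 2^(-5) + 2^(-7)
    = 0.5 + 0.5 + 0.0625 + 0.03125 + 0.0078125
    = 141/128 = 1.1015625
Since 1.1015625 > 1, Kraft's inequality is NOT satisfied.
A prefix code with these lengths CANNOT exist.

Kraft sum = 1.1015625. Not satisfied.


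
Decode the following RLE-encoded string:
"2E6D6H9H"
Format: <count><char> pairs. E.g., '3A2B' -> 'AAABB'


Expanding each <count><char> pair:
  2E -> 'EE'
  6D -> 'DDDDDD'
  6H -> 'HHHHHH'
  9H -> 'HHHHHHHHH'

Decoded = EEDDDDDDHHHHHHHHHHHHHHH


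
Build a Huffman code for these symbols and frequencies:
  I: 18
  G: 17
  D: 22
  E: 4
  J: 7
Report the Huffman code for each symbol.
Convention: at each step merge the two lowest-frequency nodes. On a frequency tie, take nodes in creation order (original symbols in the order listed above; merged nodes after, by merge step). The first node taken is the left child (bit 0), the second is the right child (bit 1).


Huffman tree construction:
Step 1: Merge E(4) + J(7) = 11
Step 2: Merge (E+J)(11) + G(17) = 28
Step 3: Merge I(18) + D(22) = 40
Step 4: Merge ((E+J)+G)(28) + (I+D)(40) = 68
Read each symbol's code off the tree from the root (left child = 0, right child = 1).

Codes:
  I: 10 (length 2)
  G: 01 (length 2)
  D: 11 (length 2)
  E: 000 (length 3)
  J: 001 (length 3)
Average code length: 147/68 = 2.1618 bits/symbol


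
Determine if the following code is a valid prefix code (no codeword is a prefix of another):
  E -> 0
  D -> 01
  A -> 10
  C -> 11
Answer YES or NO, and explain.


Checking each pair (does one codeword prefix another?):
  E='0' vs D='01': prefix -- VIOLATION

NO -- this is NOT a valid prefix code. E (0) is a prefix of D (01).


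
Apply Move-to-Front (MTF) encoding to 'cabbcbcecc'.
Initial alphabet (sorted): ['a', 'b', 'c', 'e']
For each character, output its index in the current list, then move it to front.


MTF encoding:
'c': index 2 in ['a', 'b', 'c', 'e'] -> ['c', 'a', 'b', 'e']
'a': index 1 in ['c', 'a', 'b', 'e'] -> ['a', 'c', 'b', 'e']
'b': index 2 in ['a', 'c', 'b', 'e'] -> ['b', 'a', 'c', 'e']
'b': index 0 in ['b', 'a', 'c', 'e'] -> ['b', 'a', 'c', 'e']
'c': index 2 in ['b', 'a', 'c', 'e'] -> ['c', 'b', 'a', 'e']
'b': index 1 in ['c', 'b', 'a', 'e'] -> ['b', 'c', 'a', 'e']
'c': index 1 in ['b', 'c', 'a', 'e'] -> ['c', 'b', 'a', 'e']
'e': index 3 in ['c', 'b', 'a', 'e'] -> ['e', 'c', 'b', 'a']
'c': index 1 in ['e', 'c', 'b', 'a'] -> ['c', 'e', 'b', 'a']
'c': index 0 in ['c', 'e', 'b', 'a'] -> ['c', 'e', 'b', 'a']


Output: [2, 1, 2, 0, 2, 1, 1, 3, 1, 0]


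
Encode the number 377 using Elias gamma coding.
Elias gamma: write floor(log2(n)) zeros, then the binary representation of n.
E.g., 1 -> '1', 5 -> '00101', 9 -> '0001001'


num_bits = floor(log2(377)) + 1 = 9
leading_zeros = num_bits - 1 = 8
binary(377) = 101111001

Elias gamma(377) = '00000000' + '101111001' = 00000000101111001 (17 bits)


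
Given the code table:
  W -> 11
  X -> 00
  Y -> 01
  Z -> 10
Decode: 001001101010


Decoding:
00 -> X
10 -> Z
01 -> Y
10 -> Z
10 -> Z
10 -> Z


Result: XZYZZZ


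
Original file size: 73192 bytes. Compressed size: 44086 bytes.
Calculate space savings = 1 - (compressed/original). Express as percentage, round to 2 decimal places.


ratio = compressed/original = 44086/73192 = 0.602334
savings = 1 - ratio = 1 - 0.602334 = 0.397666
as a percentage: 0.397666 * 100 = 39.77%

Space savings = 1 - 44086/73192 = 39.77%


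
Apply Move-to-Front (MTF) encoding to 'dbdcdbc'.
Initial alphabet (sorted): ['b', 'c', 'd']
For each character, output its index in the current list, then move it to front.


MTF encoding:
'd': index 2 in ['b', 'c', 'd'] -> ['d', 'b', 'c']
'b': index 1 in ['d', 'b', 'c'] -> ['b', 'd', 'c']
'd': index 1 in ['b', 'd', 'c'] -> ['d', 'b', 'c']
'c': index 2 in ['d', 'b', 'c'] -> ['c', 'd', 'b']
'd': index 1 in ['c', 'd', 'b'] -> ['d', 'c', 'b']
'b': index 2 in ['d', 'c', 'b'] -> ['b', 'd', 'c']
'c': index 2 in ['b', 'd', 'c'] -> ['c', 'b', 'd']


Output: [2, 1, 1, 2, 1, 2, 2]


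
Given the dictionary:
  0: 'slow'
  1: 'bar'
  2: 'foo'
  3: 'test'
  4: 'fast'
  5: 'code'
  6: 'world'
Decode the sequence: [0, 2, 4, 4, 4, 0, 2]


Look up each index in the dictionary:
  0 -> 'slow'
  2 -> 'foo'
  4 -> 'fast'
  4 -> 'fast'
  4 -> 'fast'
  0 -> 'slow'
  2 -> 'foo'

Decoded: "slow foo fast fast fast slow foo"


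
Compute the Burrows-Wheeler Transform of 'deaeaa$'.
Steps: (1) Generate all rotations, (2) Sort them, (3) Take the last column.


Rotations (sorted):
  0: $deaeaa -> last char: a
  1: a$deaea -> last char: a
  2: aa$deae -> last char: e
  3: aeaa$de -> last char: e
  4: deaeaa$ -> last char: $
  5: eaa$dea -> last char: a
  6: eaeaa$d -> last char: d


BWT = aaee$ad


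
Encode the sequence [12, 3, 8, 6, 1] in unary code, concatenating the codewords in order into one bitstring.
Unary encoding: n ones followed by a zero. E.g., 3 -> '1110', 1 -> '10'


Encode each number as n ones followed by a terminating 0:
  12 -> 1111111111110 (13 bits)
  3 -> 1110 (4 bits)
  8 -> 111111110 (9 bits)
  6 -> 1111110 (7 bits)
  1 -> 10 (2 bits)
Total length = 13 + 4 + 9 + 7 + 2 = 35 bits.

Unary([12, 3, 8, 6, 1]) = 11111111111101110111111110111111010 (35 bits)


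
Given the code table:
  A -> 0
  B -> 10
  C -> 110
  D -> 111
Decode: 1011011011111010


Decoding:
10 -> B
110 -> C
110 -> C
111 -> D
110 -> C
10 -> B


Result: BCCDCB


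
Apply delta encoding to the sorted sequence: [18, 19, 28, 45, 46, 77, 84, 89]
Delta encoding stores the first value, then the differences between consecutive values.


First value: 18
Deltas:
  19 - 18 = 1
  28 - 19 = 9
  45 - 28 = 17
  46 - 45 = 1
  77 - 46 = 31
  84 - 77 = 7
  89 - 84 = 5


Delta encoded: [18, 1, 9, 17, 1, 31, 7, 5]


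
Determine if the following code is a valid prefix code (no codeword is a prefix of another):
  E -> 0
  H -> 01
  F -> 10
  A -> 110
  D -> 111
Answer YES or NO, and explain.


Checking each pair (does one codeword prefix another?):
  E='0' vs H='01': prefix -- VIOLATION

NO -- this is NOT a valid prefix code. E (0) is a prefix of H (01).


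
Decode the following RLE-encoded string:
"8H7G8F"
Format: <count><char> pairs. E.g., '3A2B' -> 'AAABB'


Expanding each <count><char> pair:
  8H -> 'HHHHHHHH'
  7G -> 'GGGGGGG'
  8F -> 'FFFFFFFF'

Decoded = HHHHHHHHGGGGGGGFFFFFFFF


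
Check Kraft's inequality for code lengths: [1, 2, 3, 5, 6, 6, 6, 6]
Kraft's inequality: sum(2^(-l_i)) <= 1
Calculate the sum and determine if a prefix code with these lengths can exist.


Sum = 2^(-1) + 2^(-2) + 2^(-3) + 2^(-5) + 2^(-6) + 2^(-6) + 2^(-6) + 2^(-6)
    = 0.5 + 0.25 + 0.125 + 0.03125 + 0.015625 + 0.015625 + 0.015625 + 0.015625
    = 62/64 = 0.96875
Since 0.96875 <= 1, Kraft's inequality IS satisfied.
A prefix code with these lengths CAN exist.

Kraft sum = 0.96875. Satisfied.


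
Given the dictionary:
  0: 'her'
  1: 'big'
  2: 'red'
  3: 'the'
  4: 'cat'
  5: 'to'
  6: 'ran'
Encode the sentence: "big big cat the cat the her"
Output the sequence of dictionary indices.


Look up each word in the dictionary:
  'big' -> 1
  'big' -> 1
  'cat' -> 4
  'the' -> 3
  'cat' -> 4
  'the' -> 3
  'her' -> 0

Encoded: [1, 1, 4, 3, 4, 3, 0]


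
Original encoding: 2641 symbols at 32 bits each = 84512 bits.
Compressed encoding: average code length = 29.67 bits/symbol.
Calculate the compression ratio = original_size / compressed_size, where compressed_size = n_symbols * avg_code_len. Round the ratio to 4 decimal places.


original_size = n_symbols * orig_bits = 2641 * 32 = 84512 bits
compressed_size = n_symbols * avg_code_len = 2641 * 29.67 = 78358.47 bits
ratio = original_size / compressed_size = 84512 / 78358.47 = 1.0785

Compression ratio = 1.0785


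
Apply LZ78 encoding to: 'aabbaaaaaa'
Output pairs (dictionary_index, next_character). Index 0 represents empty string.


LZ78 encoding steps:
Dictionary: {0: ''}
Step 1: w='' (idx 0), next='a' -> output (0, 'a'), add 'a' as idx 1
Step 2: w='a' (idx 1), next='b' -> output (1, 'b'), add 'ab' as idx 2
Step 3: w='' (idx 0), next='b' -> output (0, 'b'), add 'b' as idx 3
Step 4: w='a' (idx 1), next='a' -> output (1, 'a'), add 'aa' as idx 4
Step 5: w='aa' (idx 4), next='a' -> output (4, 'a'), add 'aaa' as idx 5
Step 6: w='a' (idx 1), end of input -> output (1, '')


Encoded: [(0, 'a'), (1, 'b'), (0, 'b'), (1, 'a'), (4, 'a'), (1, '')]


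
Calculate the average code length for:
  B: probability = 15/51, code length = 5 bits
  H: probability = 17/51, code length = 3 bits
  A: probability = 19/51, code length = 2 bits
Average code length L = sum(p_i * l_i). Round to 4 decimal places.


Weighted contributions p_i * l_i:
  B: (15/51) * 5 = 75/51
  H: (17/51) * 3 = 51/51
  A: (19/51) * 2 = 38/51
Sum = (75 + 51 + 38)/51 = 164/51

L = 164/51 = 3.2157 bits/symbol


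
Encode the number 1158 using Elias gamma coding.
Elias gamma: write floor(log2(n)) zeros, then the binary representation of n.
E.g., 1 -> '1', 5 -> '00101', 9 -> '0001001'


num_bits = floor(log2(1158)) + 1 = 11
leading_zeros = num_bits - 1 = 10
binary(1158) = 10010000110

Elias gamma(1158) = '0000000000' + '10010000110' = 000000000010010000110 (21 bits)


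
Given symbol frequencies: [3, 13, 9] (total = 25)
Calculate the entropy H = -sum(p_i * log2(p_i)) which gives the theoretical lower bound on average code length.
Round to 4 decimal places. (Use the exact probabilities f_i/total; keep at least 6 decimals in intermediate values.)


Per-symbol terms -p_i * log2(p_i) with p_i = f_i/25:
  p = 3/25 = 0.120000: log2(p) = -3.058894, -p*log2(p) = 0.367067
  p = 13/25 = 0.520000: log2(p) = -0.943416, -p*log2(p) = 0.490577
  p = 9/25 = 0.360000: log2(p) = -1.473931, -p*log2(p) = 0.530615
H = 0.367067 + 0.490577 + 0.530615 = 1.388259

H = 1.3883 bits/symbol


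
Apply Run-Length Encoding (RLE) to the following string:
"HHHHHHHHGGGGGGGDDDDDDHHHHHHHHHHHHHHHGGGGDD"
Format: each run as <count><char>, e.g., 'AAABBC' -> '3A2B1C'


Scanning runs left to right:
  i=0: run of 'H' x 8 -> '8H'
  i=8: run of 'G' x 7 -> '7G'
  i=15: run of 'D' x 6 -> '6D'
  i=21: run of 'H' x 15 -> '15H'
  i=36: run of 'G' x 4 -> '4G'
  i=40: run of 'D' x 2 -> '2D'

RLE = 8H7G6D15H4G2D


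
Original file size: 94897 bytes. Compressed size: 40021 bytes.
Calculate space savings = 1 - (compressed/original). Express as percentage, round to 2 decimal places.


ratio = compressed/original = 40021/94897 = 0.421731
savings = 1 - ratio = 1 - 0.421731 = 0.578269
as a percentage: 0.578269 * 100 = 57.83%

Space savings = 1 - 40021/94897 = 57.83%


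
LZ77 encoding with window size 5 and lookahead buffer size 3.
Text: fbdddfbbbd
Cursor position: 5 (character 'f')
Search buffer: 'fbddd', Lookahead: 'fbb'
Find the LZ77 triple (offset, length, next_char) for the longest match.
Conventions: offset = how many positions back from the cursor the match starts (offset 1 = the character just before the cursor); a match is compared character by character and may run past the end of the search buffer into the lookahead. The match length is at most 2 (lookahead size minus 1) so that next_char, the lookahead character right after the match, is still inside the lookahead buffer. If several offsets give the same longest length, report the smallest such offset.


Try each offset into the search buffer:
  offset=1 (pos 4, char 'd'): match length 0
  offset=2 (pos 3, char 'd'): match length 0
  offset=3 (pos 2, char 'd'): match length 0
  offset=4 (pos 1, char 'b'): match length 0
  offset=5 (pos 0, char 'f'): match length 2
Longest match has length 2 at offset 5.
next_char = character at position 5 + 2 = 7 -> 'b'

Best match: offset=5, length=2 (matching 'fb' starting at position 0)
LZ77 triple: (5, 2, 'b')


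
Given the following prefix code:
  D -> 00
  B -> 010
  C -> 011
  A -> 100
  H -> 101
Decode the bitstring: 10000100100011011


Decoding step by step:
Bits 100 -> A
Bits 00 -> D
Bits 100 -> A
Bits 100 -> A
Bits 011 -> C
Bits 011 -> C


Decoded message: ADAACC


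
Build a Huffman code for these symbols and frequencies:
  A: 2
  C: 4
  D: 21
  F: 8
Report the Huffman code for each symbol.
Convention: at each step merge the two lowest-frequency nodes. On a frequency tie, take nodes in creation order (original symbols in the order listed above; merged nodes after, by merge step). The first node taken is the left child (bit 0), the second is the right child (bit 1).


Huffman tree construction:
Step 1: Merge A(2) + C(4) = 6
Step 2: Merge (A+C)(6) + F(8) = 14
Step 3: Merge ((A+C)+F)(14) + D(21) = 35
Read each symbol's code off the tree from the root (left child = 0, right child = 1).

Codes:
  A: 000 (length 3)
  C: 001 (length 3)
  D: 1 (length 1)
  F: 01 (length 2)
Average code length: 55/35 = 1.5714 bits/symbol


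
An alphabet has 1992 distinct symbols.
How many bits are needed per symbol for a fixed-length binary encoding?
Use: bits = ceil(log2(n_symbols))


log2(1992) = 10.96
Bracket: 2^10 = 1024 < 1992 <= 2^11 = 2048
So ceil(log2(1992)) = 11

bits = ceil(log2(1992)) = ceil(10.96) = 11 bits


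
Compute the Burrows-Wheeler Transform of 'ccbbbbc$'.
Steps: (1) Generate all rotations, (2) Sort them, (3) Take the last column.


Rotations (sorted):
  0: $ccbbbbc -> last char: c
  1: bbbbc$cc -> last char: c
  2: bbbc$ccb -> last char: b
  3: bbc$ccbb -> last char: b
  4: bc$ccbbb -> last char: b
  5: c$ccbbbb -> last char: b
  6: cbbbbc$c -> last char: c
  7: ccbbbbc$ -> last char: $


BWT = ccbbbbc$
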